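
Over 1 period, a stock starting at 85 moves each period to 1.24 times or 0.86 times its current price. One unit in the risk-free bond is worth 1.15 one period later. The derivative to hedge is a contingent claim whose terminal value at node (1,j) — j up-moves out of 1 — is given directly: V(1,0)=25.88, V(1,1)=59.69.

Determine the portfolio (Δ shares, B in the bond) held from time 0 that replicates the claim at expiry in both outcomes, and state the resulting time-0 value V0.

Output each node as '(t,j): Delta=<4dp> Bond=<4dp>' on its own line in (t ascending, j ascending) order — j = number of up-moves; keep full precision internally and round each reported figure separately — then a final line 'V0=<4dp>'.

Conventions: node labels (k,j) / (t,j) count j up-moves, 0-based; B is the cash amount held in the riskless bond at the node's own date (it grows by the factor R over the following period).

(0,0): Delta=1.0467 Bond=-44.0325
V0=44.9412

Risk-neutral probability p* = (R−d)/(u−d) = (1.15−0.86)/(1.24−0.86) = 0.7632.
At maturity the claim pays: V(1,0)=25.8800, V(1,1)=59.6900
Node (0,0) S=85.0000: V=(p*·59.6900+(1−p*)·25.8800)/1.15=44.9412; Δ=(59.6900−25.8800)/(105.4000−73.1000)=1.0467; B=V−Δ·S=-44.0325
Sanity check at the root: Δ(0,0)·S0 + B(0,0) reproduces V0 = 44.9412.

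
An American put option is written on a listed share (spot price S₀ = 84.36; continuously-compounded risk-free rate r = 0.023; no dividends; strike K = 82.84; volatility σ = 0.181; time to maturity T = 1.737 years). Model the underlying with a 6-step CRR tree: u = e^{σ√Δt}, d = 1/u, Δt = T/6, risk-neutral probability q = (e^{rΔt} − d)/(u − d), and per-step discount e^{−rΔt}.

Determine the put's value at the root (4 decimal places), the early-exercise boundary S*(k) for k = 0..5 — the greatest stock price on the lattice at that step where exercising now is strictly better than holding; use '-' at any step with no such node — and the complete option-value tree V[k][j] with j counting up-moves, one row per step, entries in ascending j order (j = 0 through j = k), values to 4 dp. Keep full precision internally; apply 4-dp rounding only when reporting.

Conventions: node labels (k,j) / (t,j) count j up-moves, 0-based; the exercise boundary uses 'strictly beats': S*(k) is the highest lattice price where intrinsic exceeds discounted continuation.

params: Δt=0.28950 u=1.10229 d=0.90720 q=0.50992 e^(-rΔt)=0.99336
t_6 payoffs: 35.8108 25.6978 13.4100 0.0000 0.0000 0.0000 0.0000
t_5: node(5,0) S=51.8397 payoff=31.0003 vs cont=30.4505 → 31.0003 [stop]  node(5,1) S=62.9872 payoff=19.8528 vs cont=19.3031 → 19.8528 [stop]  node(5,2) S=76.5318 payoff=6.3082 vs cont=6.5284 → 6.5284 [wait]  node(5,3) S=92.9890 payoff=0.0000 vs cont=0.0000 → 0.0000 [wait]  node(5,4) S=112.9851 payoff=0.0000 vs cont=0.0000 → 0.0000 [wait]  node(5,5) S=137.2811 payoff=0.0000 vs cont=0.0000 → 0.0000 [wait]  ⇒ S*(5)=62.9872
t_4: node(4,0) S=57.1422 payoff=25.6978 vs cont=25.1480 → 25.6978 [stop]  node(4,1) S=69.4300 payoff=13.4100 vs cont=12.9718 → 13.4100 [stop]  node(4,2) S=84.3600 payoff=0.0000 vs cont=3.1782 → 3.1782 [wait]  node(4,3) S=102.5006 payoff=0.0000 vs cont=0.0000 → 0.0000 [wait]  node(4,4) S=124.5420 payoff=0.0000 vs cont=0.0000 → 0.0000 [wait]  ⇒ S*(4)=69.4300
t_3: node(3,0) S=62.9872 payoff=19.8528 vs cont=19.3031 → 19.8528 [stop]  node(3,1) S=76.5318 payoff=6.3082 vs cont=8.1383 → 8.1383 [wait]  node(3,2) S=92.9890 payoff=0.0000 vs cont=1.5473 → 1.5473 [wait]  node(3,3) S=112.9851 payoff=0.0000 vs cont=0.0000 → 0.0000 [wait]  ⇒ S*(3)=62.9872
t_2: node(2,0) S=69.4300 payoff=13.4100 vs cont=13.7873 → 13.7873 [wait]  node(2,1) S=84.3600 payoff=0.0000 vs cont=4.7457 → 4.7457 [wait]  node(2,2) S=102.5006 payoff=0.0000 vs cont=0.7532 → 0.7532 [wait]  ⇒ S*(2)=-
t_1: node(1,0) S=76.5318 payoff=6.3082 vs cont=9.1159 → 9.1159 [wait]  node(1,1) S=92.9890 payoff=0.0000 vs cont=2.6919 → 2.6919 [wait]  ⇒ S*(1)=-
t_0: node(0,0) S=84.3600 payoff=0.0000 vs cont=5.8014 → 5.8014 [wait]  ⇒ S*(0)=-

price = 5.8014
boundary = - - - 62.9872 69.4300 62.9872
tree:
5.8014
9.1159 2.6919
13.7873 4.7457 0.7532
19.8528 8.1383 1.5473 0.0000
25.6978 13.4100 3.1782 0.0000 0.0000
31.0003 19.8528 6.5284 0.0000 0.0000 0.0000
35.8108 25.6978 13.4100 0.0000 0.0000 0.0000 0.0000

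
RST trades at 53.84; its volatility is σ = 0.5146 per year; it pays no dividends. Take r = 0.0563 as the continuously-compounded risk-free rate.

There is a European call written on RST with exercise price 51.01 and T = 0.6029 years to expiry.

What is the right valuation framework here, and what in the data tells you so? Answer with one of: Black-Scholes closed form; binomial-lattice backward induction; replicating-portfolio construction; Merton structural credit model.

framework: Black-Scholes closed form

Key observation: the strike-51.01 call on RST is European-exercise on a continuously-modelled lognormal underlying, so its value is a single closed-form evaluation.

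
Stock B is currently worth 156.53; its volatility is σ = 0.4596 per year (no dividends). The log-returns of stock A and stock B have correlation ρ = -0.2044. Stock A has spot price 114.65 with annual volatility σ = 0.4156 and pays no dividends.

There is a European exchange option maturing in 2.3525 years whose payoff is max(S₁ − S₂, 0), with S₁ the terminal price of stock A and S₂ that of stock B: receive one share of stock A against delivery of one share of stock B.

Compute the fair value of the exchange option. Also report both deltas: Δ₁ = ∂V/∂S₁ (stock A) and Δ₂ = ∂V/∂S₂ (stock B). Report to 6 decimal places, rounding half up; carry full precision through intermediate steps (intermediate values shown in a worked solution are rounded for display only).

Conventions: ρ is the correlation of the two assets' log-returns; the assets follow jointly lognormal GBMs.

exchange price = 35.159497
Δ1 = 0.588090
Δ2 = -0.206127

σ_eff = √(σ₁² + σ₂² − 2ρσ₁σ₂) = √(0.4156² + 0.4596² − 2·-0.2044·0.4156·0.4596) = 0.679735
d₁ = (ln(S₁/S₂) + (q₂ − q₁ + σ_eff²/2)T) / (σ_eff√T) = (ln(114.65/156.53) + (0.0 − 0.0 + 0.231020)·2.3525) / 1.042569 = 0.222634
d₂ = d₁ − σ_eff√T = 0.222634 − 1.042569 = -0.819935
N(d₁) = 0.588090,  N(d₂) = 0.206127
V = S₁·e^{−q₁T}·N(d₁) − S₂·e^{−q₂T}·N(d₂) = 67.424496 − 32.264998 = 35.159497
Key observation: no risk-free rate is needed — with the second asset as numeraire the exchange option is a call on the ratio S₁/S₂, and r cancels out of the value.
Δ₁ = e^{−q₁T}·N(d₁) = 0.588090;  Δ₂ = −e^{−q₂T}·N(d₂) = -0.206127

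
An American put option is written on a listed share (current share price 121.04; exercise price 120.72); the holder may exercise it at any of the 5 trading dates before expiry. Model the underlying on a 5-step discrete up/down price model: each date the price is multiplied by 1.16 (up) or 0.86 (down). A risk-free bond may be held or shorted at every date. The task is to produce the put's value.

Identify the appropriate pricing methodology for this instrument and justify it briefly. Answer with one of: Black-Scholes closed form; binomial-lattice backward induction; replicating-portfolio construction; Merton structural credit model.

framework: binomial-lattice backward induction

Key observation: the defining feature is the embedded early-exercise option across 5 discrete dates on the spot-121.04 tree; pricing the strike-120.72 put means working backward with an exercise test at every node.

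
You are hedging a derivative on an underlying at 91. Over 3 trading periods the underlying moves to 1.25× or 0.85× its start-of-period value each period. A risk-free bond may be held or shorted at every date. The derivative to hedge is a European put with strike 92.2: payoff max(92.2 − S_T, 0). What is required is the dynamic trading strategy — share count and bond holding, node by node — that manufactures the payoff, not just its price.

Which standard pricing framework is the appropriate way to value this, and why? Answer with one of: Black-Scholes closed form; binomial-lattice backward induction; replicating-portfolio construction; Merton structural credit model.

framework: replicating-portfolio construction

Key observation: the mandate to exhibit the hedge at every date and state singles out the replicating-portfolio construction on the 3-period tree with factors 1.25 and 0.85 from 91.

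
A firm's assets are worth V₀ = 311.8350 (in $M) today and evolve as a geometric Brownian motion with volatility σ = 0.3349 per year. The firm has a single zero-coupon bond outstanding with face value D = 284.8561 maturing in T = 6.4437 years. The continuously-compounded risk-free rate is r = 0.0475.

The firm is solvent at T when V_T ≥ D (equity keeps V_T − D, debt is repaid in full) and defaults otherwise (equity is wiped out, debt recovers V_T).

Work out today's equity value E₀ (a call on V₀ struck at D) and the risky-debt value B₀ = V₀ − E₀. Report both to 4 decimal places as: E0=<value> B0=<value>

Equity is a call on the firm's assets struck at D = 284.8561:
d₁ = [ln(V₀/D) + (r + σ²/2)T] / (σ√T)
   = [ln(311.8350/284.8561) + (0.0475 + 0.5·0.3349²)·6.4437] / (0.3349·√6.4437)
   = [0.090490 + 0.667432] / 0.850125 = 0.891542
d₂ = d₁ − σ√T = 0.891542 − 0.850125 = 0.041417
N(d₁) = 0.813681,  N(d₂) = 0.516518,  e^(−rT) = 0.736331
E₀ = V₀·N(d₁) − D·e^(−rT)·N(d₂)
   = 311.8350·0.813681 − 284.8561·0.736331·0.516518 = 145.395299
B₀ = V₀ − E₀ = 311.8350 − 145.395299 = 166.439701

E0=145.3953 B0=166.4397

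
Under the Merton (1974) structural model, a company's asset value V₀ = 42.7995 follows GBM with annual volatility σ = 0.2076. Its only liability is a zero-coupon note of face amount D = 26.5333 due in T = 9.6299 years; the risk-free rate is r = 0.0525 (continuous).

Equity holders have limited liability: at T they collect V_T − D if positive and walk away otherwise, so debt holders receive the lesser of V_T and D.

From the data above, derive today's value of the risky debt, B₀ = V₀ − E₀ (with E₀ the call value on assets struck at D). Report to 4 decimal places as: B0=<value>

B0=15.5565

Equity is a call on the firm's assets struck at D = 26.5333:
d₁ = [ln(V₀/D) + (r + σ²/2)T] / (σ√T)
   = [ln(42.7995/26.5333) + (0.0525 + 0.5·0.2076²)·9.6299] / (0.2076·√9.6299)
   = [0.478126 + 0.713083] / 0.644226 = 1.849055
d₂ = d₁ − σ√T = 1.849055 − 0.644226 = 1.204829
N(d₁) = 0.967775,  N(d₂) = 0.885865,  e^(−rT) = 0.603162
E₀ = V₀·N(d₁) − D·e^(−rT)·N(d₂)
   = 42.7995·0.967775 − 26.5333·0.603162·0.885865 = 27.243012
B₀ = V₀ − E₀ = 42.7995 − 27.243012 = 15.556488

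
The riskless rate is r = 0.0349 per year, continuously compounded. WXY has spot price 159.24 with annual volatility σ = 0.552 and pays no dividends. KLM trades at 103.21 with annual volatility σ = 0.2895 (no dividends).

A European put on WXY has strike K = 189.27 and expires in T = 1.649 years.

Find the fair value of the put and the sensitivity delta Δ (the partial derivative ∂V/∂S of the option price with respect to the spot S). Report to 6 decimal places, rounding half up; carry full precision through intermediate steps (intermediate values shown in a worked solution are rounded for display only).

price = 57.111742
Δ = -0.423916

σ√T = 0.552·√1.649 = 0.708842
d₁ = (ln(S/K) + (r+σ²/2)T) / (σ√T) = (ln(159.24/189.27) + (0.0349+0.552²/2)·1.649) / 0.708842 = (-0.172762 + 0.308779) / 0.708842 = 0.191885
d₂ = d₁ − σ√T = 0.191885 − 0.708842 = -0.516956
e^{−rT} = 0.944075
N(−d₁) = 0.423916,  N(−d₂) = 0.697407
Put price V = K·e^{−rT}·N(−d₂) − S·N(−d₁) = 124.616119 − 67.504377 = 57.111742
Δ = −N(−d₁) = -0.423916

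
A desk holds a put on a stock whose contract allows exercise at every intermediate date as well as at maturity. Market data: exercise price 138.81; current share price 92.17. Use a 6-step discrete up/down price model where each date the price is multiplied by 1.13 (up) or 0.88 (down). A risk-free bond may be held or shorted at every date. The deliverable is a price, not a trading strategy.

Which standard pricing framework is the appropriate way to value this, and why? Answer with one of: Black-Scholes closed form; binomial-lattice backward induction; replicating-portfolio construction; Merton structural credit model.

Key observation: the defining feature is the embedded early-exercise option across 6 discrete dates on the spot-92.17 tree; pricing the strike-138.81 put means working backward with an exercise test at every node.

framework: binomial-lattice backward induction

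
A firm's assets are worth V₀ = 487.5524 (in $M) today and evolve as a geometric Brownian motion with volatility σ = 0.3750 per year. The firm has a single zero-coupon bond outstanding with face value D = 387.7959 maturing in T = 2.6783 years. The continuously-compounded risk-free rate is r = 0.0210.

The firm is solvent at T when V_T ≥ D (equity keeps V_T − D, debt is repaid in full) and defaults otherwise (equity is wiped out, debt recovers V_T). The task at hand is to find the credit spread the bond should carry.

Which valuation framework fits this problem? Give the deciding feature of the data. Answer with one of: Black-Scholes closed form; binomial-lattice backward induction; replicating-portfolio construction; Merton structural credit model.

framework: Merton structural credit model

Key observation: the asked-for credit quantity lives on the firm's capital structure — asset value, asset volatility, debt face 387.7959 — which is the structural model's domain.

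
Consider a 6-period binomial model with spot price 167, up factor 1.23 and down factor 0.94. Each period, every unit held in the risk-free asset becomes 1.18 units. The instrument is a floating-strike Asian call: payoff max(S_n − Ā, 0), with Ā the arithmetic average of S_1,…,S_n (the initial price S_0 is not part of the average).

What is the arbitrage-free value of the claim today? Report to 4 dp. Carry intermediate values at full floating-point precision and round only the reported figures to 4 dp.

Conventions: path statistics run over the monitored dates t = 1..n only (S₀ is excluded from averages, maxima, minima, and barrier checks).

price = 52.1488

Risk-neutral up-probability p* = (R−d)/(u−d) = (1.18−0.94)/(1.23−0.94) = 0.8276; the claim prices as the p*-weighted sum of path payoffs discounted by R^6.
Enumerate all 2^6 = 64 price paths (U = up ×1.23, D = down ×0.94); each path with k up-moves has probability p*^k·(1−p*)^(6−k).
DDDDDD: Ā=135.2340, payoff=0.0000, prob=0.000026
UDDDDD: Ā=176.9551, payoff=0.0000, prob=0.000126
DUDDDD: Ā=168.8835, payoff=0.0000, prob=0.000126
UUDDDD: Ā=220.9858, payoff=0.0000, prob=0.000605
DDUDDD: Ā=161.2961, payoff=0.0000, prob=0.000126
UDUDDD: Ā=211.0577, payoff=0.0000, prob=0.000605
DUUDDD: Ā=202.9860, payoff=0.0000, prob=0.000605
UUUDDD: Ā=265.6093, payoff=0.0000, prob=0.002905
DDDUDD: Ā=154.1640, payoff=0.0000, prob=0.000126
UDDUDD: Ā=201.7252, payoff=0.0000, prob=0.000605
DUDUDD: Ā=193.6535, payoff=3.6060, prob=0.000605
UUDUDD: Ā=253.3977, payoff=4.7185, prob=0.002905
DDUUDD: Ā=186.0662, payoff=11.1934, prob=0.000605
UDUUDD: Ā=243.4696, payoff=14.6467, prob=0.002905
DUUUDD: Ā=235.3979, payoff=22.7184, prob=0.002905
UUUUDD: Ā=308.0207, payoff=29.7272, prob=0.013944
DDDDUD: Ā=147.4598, payoff=3.2914, prob=0.000126
UDDDUD: Ā=192.9527, payoff=4.3069, prob=0.000605
DUDDUD: Ā=184.8810, payoff=12.3786, prob=0.000605
UUDDUD: Ā=241.9188, payoff=16.1975, prob=0.002905
DDUDUD: Ā=177.2937, payoff=19.9659, prob=0.000605
UDUDUD: Ā=231.9906, payoff=26.1256, prob=0.002905
DUUDUD: Ā=223.9190, payoff=34.1973, prob=0.002905
UUUDUD: Ā=293.0004, payoff=44.7475, prob=0.013944
DDDUUD: Ā=170.1615, payoff=27.0981, prob=0.000605
UDDUUD: Ā=222.6582, payoff=35.4581, prob=0.002905
DUDUUD: Ā=214.5865, payoff=43.5298, prob=0.002905
UUDUUD: Ā=280.7887, payoff=56.9591, prob=0.013944
DDUUUD: Ā=206.9991, payoff=51.1171, prob=0.002905
UDUUUD: Ā=270.8606, payoff=66.8873, prob=0.013944
DUUUUD: Ā=262.7889, payoff=74.9590, prob=0.013944
UUUUUD: Ā=343.8621, payoff=98.0846, prob=0.066933
DDDDDU: Ā=141.1578, payoff=9.5934, prob=0.000126
UDDDDU: Ā=184.7065, payoff=12.5531, prob=0.000605
DUDDDU: Ā=176.6349, payoff=20.6247, prob=0.000605
UUDDDU: Ā=231.1286, payoff=26.9877, prob=0.002905
DDUDDU: Ā=169.0475, payoff=28.2121, prob=0.000605
UDUDDU: Ā=221.2004, payoff=36.9158, prob=0.002905
DUUDDU: Ā=213.1288, payoff=44.9875, prob=0.002905
UUUDDU: Ā=278.8813, payoff=58.8666, prob=0.013944
DDDUDU: Ā=161.9154, payoff=35.3442, prob=0.000605
UDDUDU: Ā=211.8680, payoff=46.2483, prob=0.002905
DUDUDU: Ā=203.7963, payoff=54.3199, prob=0.002905
UUDUDU: Ā=266.6696, payoff=71.0782, prob=0.013944
DDUUDU: Ā=196.2089, payoff=61.9073, prob=0.002905
UDUUDU: Ā=256.7415, payoff=81.0064, prob=0.013944
DUUUDU: Ā=248.6698, payoff=89.0780, prob=0.013944
UUUUDU: Ā=325.3871, payoff=116.5596, prob=0.066933
DDDDUU: Ā=155.2112, payoff=42.0484, prob=0.000605
UDDDUU: Ā=203.0955, payoff=55.0208, prob=0.002905
DUDDUU: Ā=195.0238, payoff=63.0925, prob=0.002905
UUDDUU: Ā=255.1907, payoff=82.5572, prob=0.013944
DDUDUU: Ā=187.4364, payoff=70.6798, prob=0.002905
UDUDUU: Ā=245.2626, payoff=92.4853, prob=0.013944
DUUDUU: Ā=237.1909, payoff=100.5570, prob=0.013944
UUUDUU: Ā=310.3668, payoff=131.5799, prob=0.066933
DDDUUU: Ā=180.3043, payoff=77.8120, prob=0.002905
UDDUUU: Ā=235.9301, payoff=101.8178, prob=0.013944
DUDUUU: Ā=227.8584, payoff=109.8894, prob=0.013944
UUDUUU: Ā=298.1552, payoff=143.7915, prob=0.066933
DDUUUU: Ā=220.2711, payoff=117.4768, prob=0.013944
UDUUUU: Ā=288.2270, payoff=153.7196, prob=0.066933
DUUUUU: Ā=280.1554, payoff=161.7913, prob=0.066933
UUUUUU: Ā=366.5863, payoff=211.7056, prob=0.321277
Price = Σ prob·payoff / R^6 = 140.778380 / 2.699554 = 52.1488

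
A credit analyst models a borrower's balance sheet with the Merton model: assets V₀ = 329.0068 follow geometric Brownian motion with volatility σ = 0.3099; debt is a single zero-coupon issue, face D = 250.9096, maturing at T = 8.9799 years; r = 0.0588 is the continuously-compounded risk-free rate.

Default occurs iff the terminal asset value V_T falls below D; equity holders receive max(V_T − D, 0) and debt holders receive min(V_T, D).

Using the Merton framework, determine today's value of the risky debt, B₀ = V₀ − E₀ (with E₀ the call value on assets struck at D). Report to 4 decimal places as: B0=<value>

B0=127.2507

With assets at 329.0068 and a single debt payment of 250.9096 at 8.9799 years:
d₁ = [ln(V₀/D) + (r + σ²/2)T] / (σ√T)
   = [ln(329.0068/250.9096) + (0.0588 + 0.5·0.3099²)·8.9799] / (0.3099·√8.9799)
   = [0.270986 + 0.959224] / 0.928661 = 1.324713
d₂ = d₁ − σ√T = 1.324713 − 0.928661 = 0.396052
N(d₁) = 0.907367,  N(d₂) = 0.653967,  e^(−rT) = 0.589773
E₀ = V₀·N(d₁) − D·e^(−rT)·N(d₂)
   = 329.0068·0.907367 − 250.9096·0.589773·0.653967 = 201.756126
B₀ = V₀ − E₀ = 329.0068 − 201.756126 = 127.250674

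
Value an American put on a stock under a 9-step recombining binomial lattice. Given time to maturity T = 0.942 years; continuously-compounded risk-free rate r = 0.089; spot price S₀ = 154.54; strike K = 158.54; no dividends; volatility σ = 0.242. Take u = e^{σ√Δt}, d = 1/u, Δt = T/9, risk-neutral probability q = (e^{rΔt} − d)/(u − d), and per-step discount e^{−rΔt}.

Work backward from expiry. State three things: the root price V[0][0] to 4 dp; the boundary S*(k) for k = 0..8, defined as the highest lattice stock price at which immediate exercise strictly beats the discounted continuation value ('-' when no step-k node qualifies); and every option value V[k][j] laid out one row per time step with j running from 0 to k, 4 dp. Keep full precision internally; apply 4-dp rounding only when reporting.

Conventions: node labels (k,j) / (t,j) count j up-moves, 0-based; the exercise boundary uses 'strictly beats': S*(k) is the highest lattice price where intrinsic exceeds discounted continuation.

price = 11.9488
boundary = - - 132.1408 122.1898 132.1408 122.1898 132.1408 122.1898 132.1408
tree:
11.9488
18.0343 6.9749
26.3992 11.2253 3.4771
36.3502 17.5224 6.0587 1.3394
45.5518 26.3992 10.2688 2.5795 0.3069
54.0605 36.3502 16.8186 4.8705 0.6737 0.0000
61.9284 45.5518 26.3992 8.9534 1.4788 0.0000 0.0000
69.2039 54.0605 36.3502 15.8398 3.2458 0.0000 0.0000 0.0000
75.9314 61.9284 45.5518 26.3992 7.1244 0.0000 0.0000 0.0000 0.0000
82.1523 69.2039 54.0605 36.3502 15.6378 0.0000 0.0000 0.0000 0.0000 0.0000

params: Δt=0.10467 u=1.08144 d=0.92469 q=0.54014 e^(-rΔt)=0.99073
t_9 payoffs: 82.1523 69.2039 54.0605 36.3502 15.6378 0.0000 0.0000 0.0000 0.0000 0.0000
t_8: node(8,0) S=82.6086 payoff=75.9314 vs cont=74.4614 → 75.9314 [stop]  node(8,1) S=96.6116 payoff=61.9284 vs cont=60.4584 → 61.9284 [stop]  node(8,2) S=112.9882 payoff=45.5518 vs cont=44.0818 → 45.5518 [stop]  node(8,3) S=132.1408 payoff=26.3992 vs cont=24.9292 → 26.3992 [stop]  node(8,4) S=154.5400 payoff=4.0000 vs cont=7.1244 → 7.1244 [wait]  node(8,5) S=180.7361 payoff=0.0000 vs cont=0.0000 → 0.0000 [wait]  node(8,6) S=211.3726 payoff=0.0000 vs cont=0.0000 → 0.0000 [wait]  node(8,7) S=247.2024 payoff=0.0000 vs cont=0.0000 → 0.0000 [wait]  node(8,8) S=289.1056 payoff=0.0000 vs cont=0.0000 → 0.0000 [wait]  ⇒ S*(8)=132.1408
t_7: node(7,0) S=89.3361 payoff=69.2039 vs cont=67.7339 → 69.2039 [stop]  node(7,1) S=104.4795 payoff=54.0605 vs cont=52.5905 → 54.0605 [stop]  node(7,2) S=122.1898 payoff=36.3502 vs cont=34.8802 → 36.3502 [stop]  node(7,3) S=142.9022 payoff=15.6378 vs cont=15.8398 → 15.8398 [wait]  node(7,4) S=167.1256 payoff=0.0000 vs cont=3.2458 → 3.2458 [wait]  node(7,5) S=195.4550 payoff=0.0000 vs cont=0.0000 → 0.0000 [wait]  node(7,6) S=228.5866 payoff=0.0000 vs cont=0.0000 → 0.0000 [wait]  node(7,7) S=267.3342 payoff=0.0000 vs cont=0.0000 → 0.0000 [wait]  ⇒ S*(7)=122.1898
t_6: node(6,0) S=96.6116 payoff=61.9284 vs cont=60.4584 → 61.9284 [stop]  node(6,1) S=112.9882 payoff=45.5518 vs cont=44.0818 → 45.5518 [stop]  node(6,2) S=132.1408 payoff=26.3992 vs cont=25.0373 → 26.3992 [stop]  node(6,3) S=154.5400 payoff=4.0000 vs cont=8.9534 → 8.9534 [wait]  node(6,4) S=180.7361 payoff=0.0000 vs cont=1.4788 → 1.4788 [wait]  node(6,5) S=211.3726 payoff=0.0000 vs cont=0.0000 → 0.0000 [wait]  node(6,6) S=247.2024 payoff=0.0000 vs cont=0.0000 → 0.0000 [wait]  ⇒ S*(6)=132.1408
t_5: node(5,0) S=104.4795 payoff=54.0605 vs cont=52.5905 → 54.0605 [stop]  node(5,1) S=122.1898 payoff=36.3502 vs cont=34.8802 → 36.3502 [stop]  node(5,2) S=142.9022 payoff=15.6378 vs cont=16.8186 → 16.8186 [wait]  node(5,3) S=167.1256 payoff=0.0000 vs cont=4.8705 → 4.8705 [wait]  node(5,4) S=195.4550 payoff=0.0000 vs cont=0.6737 → 0.6737 [wait]  node(5,5) S=228.5866 payoff=0.0000 vs cont=0.0000 → 0.0000 [wait]  ⇒ S*(5)=122.1898
t_4: node(4,0) S=112.9882 payoff=45.5518 vs cont=44.0818 → 45.5518 [stop]  node(4,1) S=132.1408 payoff=26.3992 vs cont=25.5611 → 26.3992 [stop]  node(4,2) S=154.5400 payoff=4.0000 vs cont=10.2688 → 10.2688 [wait]  node(4,3) S=180.7361 payoff=0.0000 vs cont=2.5795 → 2.5795 [wait]  node(4,4) S=211.3726 payoff=0.0000 vs cont=0.3069 → 0.3069 [wait]  ⇒ S*(4)=132.1408
t_3: node(3,0) S=122.1898 payoff=36.3502 vs cont=34.8802 → 36.3502 [stop]  node(3,1) S=142.9022 payoff=15.6378 vs cont=17.5224 → 17.5224 [wait]  node(3,2) S=167.1256 payoff=0.0000 vs cont=6.0587 → 6.0587 [wait]  node(3,3) S=195.4550 payoff=0.0000 vs cont=1.3394 → 1.3394 [wait]  ⇒ S*(3)=122.1898
t_2: node(2,0) S=132.1408 payoff=26.3992 vs cont=25.9377 → 26.3992 [stop]  node(2,1) S=154.5400 payoff=4.0000 vs cont=11.2253 → 11.2253 [wait]  node(2,2) S=180.7361 payoff=0.0000 vs cont=3.4771 → 3.4771 [wait]  ⇒ S*(2)=132.1408
t_1: node(1,0) S=142.9022 payoff=15.6378 vs cont=18.0343 → 18.0343 [wait]  node(1,1) S=167.1256 payoff=0.0000 vs cont=6.9749 → 6.9749 [wait]  ⇒ S*(1)=-
t_0: node(0,0) S=154.5400 payoff=4.0000 vs cont=11.9488 → 11.9488 [wait]  ⇒ S*(0)=-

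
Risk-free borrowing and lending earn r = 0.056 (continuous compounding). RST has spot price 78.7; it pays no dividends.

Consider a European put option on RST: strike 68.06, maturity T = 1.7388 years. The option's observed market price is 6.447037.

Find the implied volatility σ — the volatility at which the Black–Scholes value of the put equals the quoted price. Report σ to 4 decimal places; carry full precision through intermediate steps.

sigma = 0.3634

At σ = 0.3634 the Black–Scholes value reproduces the quote:
σ√T = 0.3634·√1.7388 = 0.479192
d₁ = (ln(S/K) + (r+σ²/2)T) / (σ√T) = (ln(78.7/68.06) + (0.056+0.3634²/2)·1.7388) / 0.479192 = (0.145253 + 0.212185) / 0.479192 = 0.745920
d₂ = d₁ − σ√T = 0.745920 − 0.479192 = 0.266727
e^{−rT} = 0.907218
N(−d₁) = 0.227858,  N(−d₂) = 0.394840
V = K·e^{−rT}·N(−d₂) − S·N(−d₁) = 24.379460 − 17.932423 = 6.447037 (equal to the quote); since ∂V/∂σ > 0 for all σ, the implied volatility is unique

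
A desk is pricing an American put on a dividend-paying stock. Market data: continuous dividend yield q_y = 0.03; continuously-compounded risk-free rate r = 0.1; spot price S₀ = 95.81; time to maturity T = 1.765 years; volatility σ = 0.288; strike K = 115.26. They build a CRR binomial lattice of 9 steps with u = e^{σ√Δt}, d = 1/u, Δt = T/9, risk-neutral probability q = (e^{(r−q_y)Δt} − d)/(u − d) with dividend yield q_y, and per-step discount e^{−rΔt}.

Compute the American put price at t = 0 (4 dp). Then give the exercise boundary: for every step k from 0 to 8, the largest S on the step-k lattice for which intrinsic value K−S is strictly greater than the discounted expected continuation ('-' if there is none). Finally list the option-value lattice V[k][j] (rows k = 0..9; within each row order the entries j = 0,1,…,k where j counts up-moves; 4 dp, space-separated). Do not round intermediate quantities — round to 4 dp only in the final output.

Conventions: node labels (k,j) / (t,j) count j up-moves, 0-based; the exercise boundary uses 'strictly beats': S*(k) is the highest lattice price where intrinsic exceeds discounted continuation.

price = 21.8384
boundary = - 84.3376 74.2389 84.3376 74.2389 84.3376 74.2389 84.3376 95.8100
tree:
21.8384
30.9224 14.3551
41.0211 21.3825 8.4696
49.9105 30.9224 13.4647 4.2204
57.7355 41.0211 20.7699 7.2914 1.5705
64.6236 49.9105 30.9224 12.2683 3.0142 0.3092
70.6868 57.7355 41.0211 19.9423 5.7121 0.6600 0.0000
76.0241 64.6236 49.9105 30.9224 10.6522 1.4086 0.0000 0.0000
80.7222 70.6868 57.7355 41.0211 19.4500 3.0065 0.0000 0.0000 0.0000
84.8578 76.0241 64.6236 49.9105 30.9224 6.4170 0.0000 0.0000 0.0000 0.0000

Δt=0.19611  u=1.13603  d=0.88026  q=0.52220  discount=0.98058
step 9 (expiry): payoffs max(K−S,0) = 84.8578 76.0241 64.6236 49.9105 30.9224 6.4170 0.0000 0.0000 0.0000 0.0000
step 8: (k=8,j=0): S=34.5378, K−S=80.7222, hold=78.6865 ⇒ V=80.7222 exercise | (k=8,j=1): S=44.5732, K−S=70.6868, hold=68.7099 ⇒ V=70.6868 exercise | (k=8,j=2): S=57.5245, K−S=57.7355, hold=55.8346 ⇒ V=57.7355 exercise | (k=8,j=3): S=74.2389, K−S=41.0211, hold=39.2182 ⇒ V=41.0211 exercise | (k=8,j=4): S=95.8100, K−S=19.4500, hold=17.7737 ⇒ V=19.4500 exercise | (k=8,j=5): S=123.6488, K−S=0.0000, hold=3.0065 ⇒ V=3.0065 continue | (k=8,j=6): S=159.5766, K−S=0.0000, hold=0.0000 ⇒ V=0.0000 continue | (k=8,j=7): S=205.9435, K−S=0.0000, hold=0.0000 ⇒ V=0.0000 continue | (k=8,j=8): S=265.7831, K−S=0.0000, hold=0.0000 ⇒ V=0.0000 continue  boundary S*=95.8100
step 7: (k=7,j=0): S=39.2359, K−S=76.0241, hold=74.0159 ⇒ V=76.0241 exercise | (k=7,j=1): S=50.6364, K−S=64.6236, hold=62.6823 ⇒ V=64.6236 exercise | (k=7,j=2): S=65.3495, K−S=49.9105, hold=48.0555 ⇒ V=49.9105 exercise | (k=7,j=3): S=84.3376, K−S=30.9224, hold=29.1788 ⇒ V=30.9224 exercise | (k=7,j=4): S=108.8430, K−S=6.4170, hold=10.6522 ⇒ V=10.6522 continue | (k=7,j=5): S=140.4687, K−S=0.0000, hold=1.4086 ⇒ V=1.4086 continue | (k=7,j=6): S=181.2836, K−S=0.0000, hold=0.0000 ⇒ V=0.0000 continue | (k=7,j=7): S=233.9579, K−S=0.0000, hold=0.0000 ⇒ V=0.0000 continue  boundary S*=84.3376
step 6: (k=6,j=0): S=44.5732, K−S=70.6868, hold=68.7099 ⇒ V=70.6868 exercise | (k=6,j=1): S=57.5245, K−S=57.7355, hold=55.8346 ⇒ V=57.7355 exercise | (k=6,j=2): S=74.2389, K−S=41.0211, hold=39.2182 ⇒ V=41.0211 exercise | (k=6,j=3): S=95.8100, K−S=19.4500, hold=19.9423 ⇒ V=19.9423 continue | (k=6,j=4): S=123.6488, K−S=0.0000, hold=5.7121 ⇒ V=5.7121 continue | (k=6,j=5): S=159.5766, K−S=0.0000, hold=0.6600 ⇒ V=0.6600 continue | (k=6,j=6): S=205.9435, K−S=0.0000, hold=0.0000 ⇒ V=0.0000 continue  boundary S*=74.2389
step 5: (k=5,j=0): S=50.6364, K−S=64.6236, hold=62.6823 ⇒ V=64.6236 exercise | (k=5,j=1): S=65.3495, K−S=49.9105, hold=48.0555 ⇒ V=49.9105 exercise | (k=5,j=2): S=84.3376, K−S=30.9224, hold=29.4309 ⇒ V=30.9224 exercise | (k=5,j=3): S=108.8430, K−S=6.4170, hold=12.2683 ⇒ V=12.2683 continue | (k=5,j=4): S=140.4687, K−S=0.0000, hold=3.0142 ⇒ V=3.0142 continue | (k=5,j=5): S=181.2836, K−S=0.0000, hold=0.3092 ⇒ V=0.3092 continue  boundary S*=84.3376
step 4: (k=4,j=0): S=57.5245, K−S=57.7355, hold=55.8346 ⇒ V=57.7355 exercise | (k=4,j=1): S=74.2389, K−S=41.0211, hold=39.2182 ⇒ V=41.0211 exercise | (k=4,j=2): S=95.8100, K−S=19.4500, hold=20.7699 ⇒ V=20.7699 continue | (k=4,j=3): S=123.6488, K−S=0.0000, hold=7.2914 ⇒ V=7.2914 continue | (k=4,j=4): S=159.5766, K−S=0.0000, hold=1.5705 ⇒ V=1.5705 continue  boundary S*=74.2389
step 3: (k=3,j=0): S=65.3495, K−S=49.9105, hold=48.0555 ⇒ V=49.9105 exercise | (k=3,j=1): S=84.3376, K−S=30.9224, hold=29.8546 ⇒ V=30.9224 exercise | (k=3,j=2): S=108.8430, K−S=6.4170, hold=13.4647 ⇒ V=13.4647 continue | (k=3,j=3): S=140.4687, K−S=0.0000, hold=4.2204 ⇒ V=4.2204 continue  boundary S*=84.3376
step 2: (k=2,j=0): S=74.2389, K−S=41.0211, hold=39.2182 ⇒ V=41.0211 exercise | (k=2,j=1): S=95.8100, K−S=19.4500, hold=21.3825 ⇒ V=21.3825 continue | (k=2,j=2): S=123.6488, K−S=0.0000, hold=8.4696 ⇒ V=8.4696 continue  boundary S*=74.2389
step 1: (k=1,j=0): S=84.3376, K−S=30.9224, hold=30.1683 ⇒ V=30.9224 exercise | (k=1,j=1): S=108.8430, K−S=6.4170, hold=14.3551 ⇒ V=14.3551 continue  boundary S*=84.3376
step 0: (k=0,j=0): S=95.8100, K−S=19.4500, hold=21.8384 ⇒ V=21.8384 continue  boundary S*=-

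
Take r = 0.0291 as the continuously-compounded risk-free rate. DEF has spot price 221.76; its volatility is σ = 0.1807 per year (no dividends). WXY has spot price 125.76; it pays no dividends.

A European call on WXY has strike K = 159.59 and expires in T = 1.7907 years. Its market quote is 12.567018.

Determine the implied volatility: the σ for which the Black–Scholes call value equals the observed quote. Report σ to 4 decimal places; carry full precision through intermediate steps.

At σ = 0.3167 the Black–Scholes value reproduces the quote:
σ√T = 0.3167·√1.7907 = 0.423799
d₁ = (ln(S/K) + (r+σ²/2)T) / (σ√T) = (ln(125.76/159.59) + (0.0291+0.3167²/2)·1.7907) / 0.423799 = (-0.238233 + 0.141912) / 0.423799 = -0.227279
d₂ = d₁ − σ√T = -0.227279 − 0.423799 = -0.651078
e^{−rT} = 0.949225
N(d₁) = 0.410103,  N(d₂) = 0.257498
V = S·N(d₁) − K·e^{−rT}·N(d₂) = 51.574580 − 39.007563 = 12.567018 (the quoted price), and the Black–Scholes price is strictly increasing in σ, so σ is unique

sigma = 0.3167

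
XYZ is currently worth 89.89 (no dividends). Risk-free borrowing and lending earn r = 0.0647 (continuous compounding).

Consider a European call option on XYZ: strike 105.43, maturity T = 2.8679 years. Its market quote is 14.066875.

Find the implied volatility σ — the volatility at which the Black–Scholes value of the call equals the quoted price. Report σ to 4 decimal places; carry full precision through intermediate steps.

sigma = 0.2160

At σ = 0.2160 the Black–Scholes value reproduces the quote:
σ√T = 0.216·√2.8679 = 0.365793
d₁ = (ln(S/K) + (r+σ²/2)T) / (σ√T) = (ln(89.89/105.43) + (0.0647+0.216²/2)·2.8679) / 0.365793 = (-0.159461 + 0.252456) / 0.365793 = 0.254228
d₂ = d₁ − σ√T = 0.254228 − 0.365793 = -0.111565
e^{−rT} = 0.830645
N(d₁) = 0.600340,  N(d₂) = 0.455584
V = S·N(d₁) − K·e^{−rT}·N(d₂) = 53.964596 − 39.897721 = 14.066875 (the quoted price), and the Black–Scholes price is strictly increasing in σ, so σ is unique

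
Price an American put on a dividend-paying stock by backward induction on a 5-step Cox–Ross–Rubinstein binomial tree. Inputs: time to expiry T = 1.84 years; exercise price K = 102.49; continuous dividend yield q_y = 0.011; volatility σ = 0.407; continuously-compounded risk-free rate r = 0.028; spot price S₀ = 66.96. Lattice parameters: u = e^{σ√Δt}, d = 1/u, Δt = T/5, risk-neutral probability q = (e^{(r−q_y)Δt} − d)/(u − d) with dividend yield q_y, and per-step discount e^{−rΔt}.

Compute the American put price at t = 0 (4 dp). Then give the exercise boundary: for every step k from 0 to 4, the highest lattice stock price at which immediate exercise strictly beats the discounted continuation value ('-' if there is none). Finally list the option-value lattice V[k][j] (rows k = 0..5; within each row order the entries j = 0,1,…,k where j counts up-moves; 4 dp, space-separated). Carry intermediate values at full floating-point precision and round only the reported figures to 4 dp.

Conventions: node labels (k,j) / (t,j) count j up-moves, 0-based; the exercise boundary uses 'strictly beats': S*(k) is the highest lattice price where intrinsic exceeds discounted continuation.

price = 39.4419
boundary = - - 40.8660 52.3105 66.9600
tree:
39.4419
50.3063 27.1312
61.6240 37.6935 14.9053
70.5647 50.1795 23.3698 4.9507
77.5493 61.6240 35.5300 9.1139 0.0000
83.0058 70.5647 50.1795 16.7779 0.0000 0.0000

Δt=0.36800, u=1.28005, d=0.78122, q=0.45117, disc=e^(-rΔt)=0.98975
k=5 terminal: V=max(K-S,0) → 83.0058 70.5647 50.1795 16.7779 0.0000 0.0000
k=4: j=0 S=24.9407 intr=77.5493 cont=76.5994 V=77.5493[EX]; j=1 S=40.8660 intr=61.6240 cont=60.7385 V=61.6240[EX]; j=2 S=66.9600 intr=35.5300 cont=34.7499 V=35.5300[EX]; j=3 S=109.7157 intr=0.0000 cont=9.1139 V=9.1139[hold]; j=4 S=179.7720 intr=0.0000 cont=0.0000 V=0.0000[hold]  S*(4)=66.9600
k=3: j=0 S=31.9253 intr=70.5647 cont=69.6430 V=70.5647[EX]; j=1 S=52.3105 intr=50.1795 cont=49.3402 V=50.1795[EX]; j=2 S=85.7121 intr=16.7779 cont=23.3698 V=23.3698[hold]; j=3 S=140.4415 intr=0.0000 cont=4.9507 V=4.9507[hold]  S*(3)=52.3105
k=2: j=0 S=40.8660 intr=61.6240 cont=60.7385 V=61.6240[EX]; j=1 S=66.9600 intr=35.5300 cont=37.6935 V=37.6935[hold]; j=2 S=109.7157 intr=0.0000 cont=14.9053 V=14.9053[hold]  S*(2)=40.8660
k=1: j=0 S=52.3105 intr=50.1795 cont=50.3063 V=50.3063[hold]; j=1 S=85.7121 intr=16.7779 cont=27.1312 V=27.1312[hold]  S*(1)=-
k=0: j=0 S=66.9600 intr=35.5300 cont=39.4419 V=39.4419[hold]  S*(0)=-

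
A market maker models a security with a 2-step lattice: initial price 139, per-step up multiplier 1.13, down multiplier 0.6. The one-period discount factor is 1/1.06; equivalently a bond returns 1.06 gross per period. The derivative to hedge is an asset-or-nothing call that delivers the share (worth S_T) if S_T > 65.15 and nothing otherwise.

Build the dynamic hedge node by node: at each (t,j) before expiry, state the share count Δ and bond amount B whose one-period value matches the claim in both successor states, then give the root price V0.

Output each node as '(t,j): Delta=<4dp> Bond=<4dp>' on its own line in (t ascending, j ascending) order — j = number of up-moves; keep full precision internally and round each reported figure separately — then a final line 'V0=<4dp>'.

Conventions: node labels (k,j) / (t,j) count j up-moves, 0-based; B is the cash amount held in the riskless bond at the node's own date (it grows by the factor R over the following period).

(0,0): Delta=1.0846 Bond=-12.5409
(1,0): Delta=2.1321 Bond=-100.6501
(1,1): Delta=1.0000 Bond=0.0000
V0=138.2231

Since d<R<u, set p* = (R−d)/(u−d) = 0.8679; price each node as the discounted p*-expectation of its children.
Payoffs at expiry: V(2,0)=0.0000, V(2,1)=94.2420, V(2,2)=177.4891
(1,0): S=83.4000. Δ = (V_up−V_dn)/(S_up−S_dn) = (94.2420−0.0000)/(94.2420−50.0400) = 2.1321. V = [p*·94.2420 + (1−p*)·0.0000]/1.06 = 77.1650. B = V − Δ·S = -100.6501.
(1,1): S=157.0700. Δ = (V_up−V_dn)/(S_up−S_dn) = (177.4891−94.2420)/(177.4891−94.2420) = 1.0000. V = [p*·177.4891 + (1−p*)·94.2420]/1.06 = 157.0700. B = V − Δ·S = 0.0000.
(0,0): S=139.0000. Δ = (V_up−V_dn)/(S_up−S_dn) = (157.0700−77.1650)/(157.0700−83.4000) = 1.0846. V = [p*·157.0700 + (1−p*)·77.1650]/1.06 = 138.2231. B = V − Δ·S = -12.5409.
Verification: the root portfolio costs Δ(0,0)·S0 + B(0,0) = 138.2231, matching V0.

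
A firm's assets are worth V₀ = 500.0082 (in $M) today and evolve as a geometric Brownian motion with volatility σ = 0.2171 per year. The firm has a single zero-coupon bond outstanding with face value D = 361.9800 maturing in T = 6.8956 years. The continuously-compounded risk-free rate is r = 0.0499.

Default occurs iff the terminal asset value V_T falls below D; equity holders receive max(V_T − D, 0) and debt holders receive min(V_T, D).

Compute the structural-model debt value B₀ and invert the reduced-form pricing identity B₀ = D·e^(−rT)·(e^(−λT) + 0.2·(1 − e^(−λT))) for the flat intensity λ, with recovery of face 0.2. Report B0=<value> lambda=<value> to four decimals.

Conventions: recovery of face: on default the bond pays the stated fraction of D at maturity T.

Work the structural quantities from V₀ = 500.0082 against face 361.9800:
d₁ = [ln(V₀/D) + (r + σ²/2)T] / (σ√T)
   = [ln(500.0082/361.9800) + (0.0499 + 0.5·0.2171²)·6.8956] / (0.2171·√6.8956)
   = [0.323036 + 0.506594] / 0.570093 = 1.455252
d₂ = d₁ − σ√T = 1.455252 − 0.570093 = 0.885159
N(d₁) = 0.927200,  N(d₂) = 0.811964,  e^(−rT) = 0.708865
E₀ = V₀·N(d₁) − D·e^(−rT)·N(d₂)
   = 500.0082·0.927200 − 361.9800·0.708865·0.811964 = 255.261785
B₀ = V₀ − E₀ = 500.0082 − 255.261785 = 244.746415
e^(−λT) = (B₀·e^(rT)/D − 0.2)/(1 − 0.2) = (244.7464·1.410706/361.9800 − 0.2)/0.8 = 0.94228019
λ = −ln(0.94228019)/6.8956 = 0.008622

B0=244.7464 lambda=0.0086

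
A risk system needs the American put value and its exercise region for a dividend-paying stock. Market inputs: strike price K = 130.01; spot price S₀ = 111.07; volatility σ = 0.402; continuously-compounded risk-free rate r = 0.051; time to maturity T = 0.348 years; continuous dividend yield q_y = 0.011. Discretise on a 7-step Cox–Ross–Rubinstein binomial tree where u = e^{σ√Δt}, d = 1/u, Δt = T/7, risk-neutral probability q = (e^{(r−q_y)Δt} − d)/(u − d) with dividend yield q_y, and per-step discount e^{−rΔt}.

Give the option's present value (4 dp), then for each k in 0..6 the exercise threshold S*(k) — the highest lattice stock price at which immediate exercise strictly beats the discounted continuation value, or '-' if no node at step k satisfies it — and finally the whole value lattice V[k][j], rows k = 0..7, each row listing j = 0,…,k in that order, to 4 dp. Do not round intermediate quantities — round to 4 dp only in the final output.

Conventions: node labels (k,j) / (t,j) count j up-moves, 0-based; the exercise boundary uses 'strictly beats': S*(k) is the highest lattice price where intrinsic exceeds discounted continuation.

params: Δt=0.04971 u=1.09377 d=0.91427 q=0.48870 e^(-rΔt)=0.99747
t_7 payoffs: 70.7028 59.0585 45.1280 28.4624 8.5247 0.0000 0.0000 0.0000
t_6: node(6,0) S=64.8686 payoff=65.1414 vs cont=64.8476 → 65.1414 [stop]  node(6,1) S=77.6048 payoff=52.4052 vs cont=52.1184 → 52.4052 [stop]  node(6,2) S=92.8416 payoff=37.1684 vs cont=36.8899 → 37.1684 [stop]  node(6,3) S=111.0700 payoff=18.9400 vs cont=18.6715 → 18.9400 [stop]  node(6,4) S=132.8773 payoff=0.0000 vs cont=4.3477 → 4.3477 [wait]  node(6,5) S=158.9662 payoff=0.0000 vs cont=0.0000 → 0.0000 [wait]  node(6,6) S=190.1773 payoff=0.0000 vs cont=0.0000 → 0.0000 [wait]  ⇒ S*(6)=111.0700
t_5: node(5,0) S=70.9515 payoff=59.0585 vs cont=58.7680 → 59.0585 [stop]  node(5,1) S=84.8820 payoff=45.1280 vs cont=44.8452 → 45.1280 [stop]  node(5,2) S=101.5476 payoff=28.4624 vs cont=28.1887 → 28.4624 [stop]  node(5,3) S=121.4853 payoff=8.5247 vs cont=11.7789 → 11.7789 [wait]  node(5,4) S=145.3375 payoff=0.0000 vs cont=2.2174 → 2.2174 [wait]  node(5,5) S=173.8729 payoff=0.0000 vs cont=0.0000 → 0.0000 [wait]  ⇒ S*(5)=101.5476
t_4: node(4,0) S=77.6048 payoff=52.4052 vs cont=52.1184 → 52.4052 [stop]  node(4,1) S=92.8416 payoff=37.1684 vs cont=36.8899 → 37.1684 [stop]  node(4,2) S=111.0700 payoff=18.9400 vs cont=20.2578 → 20.2578 [wait]  node(4,3) S=132.8773 payoff=0.0000 vs cont=7.0882 → 7.0882 [wait]  node(4,4) S=158.9662 payoff=0.0000 vs cont=1.1309 → 1.1309 [wait]  ⇒ S*(4)=92.8416
t_3: node(3,0) S=84.8820 payoff=45.1280 vs cont=44.8452 → 45.1280 [stop]  node(3,1) S=101.5476 payoff=28.4624 vs cont=28.8310 → 28.8310 [wait]  node(3,2) S=121.4853 payoff=8.5247 vs cont=13.7869 → 13.7869 [wait]  node(3,3) S=145.3375 payoff=0.0000 vs cont=4.1663 → 4.1663 [wait]  ⇒ S*(3)=84.8820
t_2: node(2,0) S=92.8416 payoff=37.1684 vs cont=37.0696 → 37.1684 [stop]  node(2,1) S=111.0700 payoff=18.9400 vs cont=21.4246 → 21.4246 [wait]  node(2,2) S=132.8773 payoff=0.0000 vs cont=9.0623 → 9.0623 [wait]  ⇒ S*(2)=92.8416
t_1: node(1,0) S=101.5476 payoff=28.4624 vs cont=29.3998 → 29.3998 [wait]  node(1,1) S=121.4853 payoff=8.5247 vs cont=15.3443 → 15.3443 [wait]  ⇒ S*(1)=-
t_0: node(0,0) S=111.0700 payoff=18.9400 vs cont=22.4739 → 22.4739 [wait]  ⇒ S*(0)=-

price = 22.4739
boundary = - - 92.8416 84.8820 92.8416 101.5476 111.0700
tree:
22.4739
29.3998 15.3443
37.1684 21.4246 9.0623
45.1280 28.8310 13.7869 4.1663
52.4052 37.1684 20.2578 7.0882 1.1309
59.0585 45.1280 28.4624 11.7789 2.2174 0.0000
65.1414 52.4052 37.1684 18.9400 4.3477 0.0000 0.0000
70.7028 59.0585 45.1280 28.4624 8.5247 0.0000 0.0000 0.0000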